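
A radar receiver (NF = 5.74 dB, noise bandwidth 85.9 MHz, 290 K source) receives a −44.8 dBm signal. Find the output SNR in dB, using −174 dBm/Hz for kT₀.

44.1 dB

Noise floor: N = −174 + 10 log₁₀(B) + NF
10 log₁₀(8.59×10⁷) = 79.34 dB
N = −174 + 79.34 + 5.74 = −88.92 dBm
SNR = P_sig − N = −44.8 − (−88.92) = 44.12 dB → 44.1 dB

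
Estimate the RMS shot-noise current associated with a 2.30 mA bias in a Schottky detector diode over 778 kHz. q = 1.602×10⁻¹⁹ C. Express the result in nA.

23.9 nA

I_n = √(2qI·B)
2qI·B = 2 × 1.602×10⁻¹⁹ × 2.30×10⁻³ × 7.78×10⁵ = 5.73×10⁻¹⁶ A²
I_n = √(5.73×10⁻¹⁶) = 2.39×10⁻⁸ A = 23.9 nA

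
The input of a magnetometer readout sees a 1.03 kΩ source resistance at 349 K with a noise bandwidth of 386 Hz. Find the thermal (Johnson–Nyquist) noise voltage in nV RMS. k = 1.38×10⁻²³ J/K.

V_n = √(4kTRB)
4kTRB = 4 × 1.38×10⁻²³ × 349 × 1.03×10³ × 3.86×10² = 7.66×10⁻¹⁵ V²
V_n = √(7.66×10⁻¹⁵) = 8.75×10⁻⁸ V = 87.5 nV

87.5 nV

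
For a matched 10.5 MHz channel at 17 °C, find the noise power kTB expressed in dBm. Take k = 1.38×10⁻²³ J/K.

−103.8 dBm

T = 17 °C + 273.15 = 290.15 K
P_n = kTB = 1.38×10⁻²³ × 290.15 × 1.05×10⁷ = 4.20×10⁻¹⁴ W
In dBm: 10 log₁₀(4.20×10⁻¹⁴ / 10⁻³) = −103.8 dBm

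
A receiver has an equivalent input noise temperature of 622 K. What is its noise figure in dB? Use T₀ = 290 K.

F = 1 + T_e/T₀ = 1 + 622/290 = 3.14483
NF = 10 log₁₀(3.14483) = 4.98 dB

4.98 dB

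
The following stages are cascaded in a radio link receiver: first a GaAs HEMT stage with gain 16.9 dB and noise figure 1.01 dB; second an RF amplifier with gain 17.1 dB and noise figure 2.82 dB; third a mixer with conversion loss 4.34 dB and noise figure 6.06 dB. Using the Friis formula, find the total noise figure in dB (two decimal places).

1.08 dB

Convert to linear (a loss of L dB is a gain of −L dB): F_i = 10^(NF_i/10), G_i = 10^(G_i,dB/10)
  Stage 1: F_1 = 10^(1.01/10) = 1.262, G_1 = 10^(16.9/10) = 48.98
  Stage 2: F_2 = 10^(2.82/10) = 1.914, G_2 = 10^(17.1/10) = 51.29
  Stage 3: F_3 = 10^(6.06/10) = 4.036, G_3 = 10^(−4.34/10) = 0.3681
Friis cascade:
  F = 1.262 + (1.914 − 1)/48.98 + (4.036 − 1)/2512 = 1.282
NF = 10 log₁₀(1.282) = 1.08 dB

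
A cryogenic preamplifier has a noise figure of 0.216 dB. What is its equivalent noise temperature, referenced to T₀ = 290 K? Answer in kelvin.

F = 10^(0.216/10) = 1.05099
T_e = (F − 1)·T₀ = (1.05099 − 1) × 290 = 14.8 K

14.8 K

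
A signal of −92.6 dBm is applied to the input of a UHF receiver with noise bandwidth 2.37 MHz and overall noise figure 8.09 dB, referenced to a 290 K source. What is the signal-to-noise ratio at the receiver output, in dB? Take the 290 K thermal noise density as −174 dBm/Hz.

Noise floor: N = −174 + 10 log₁₀(B) + NF
10 log₁₀(2.37×10⁶) = 63.75 dB
N = −174 + 63.75 + 8.09 = −102.16 dBm
SNR = P_sig − N = −92.6 − (−102.16) = 9.56 dB → 9.6 dB

9.6 dB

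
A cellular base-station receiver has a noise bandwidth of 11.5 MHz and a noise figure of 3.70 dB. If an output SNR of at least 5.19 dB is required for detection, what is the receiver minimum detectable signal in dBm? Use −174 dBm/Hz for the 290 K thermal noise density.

−94.5 dBm

Sensitivity = −174 + 10 log₁₀(B) + NF + SNR_min
= −174 + 70.61 + 3.70 + 5.19
= −94.50 dBm → −94.5 dBm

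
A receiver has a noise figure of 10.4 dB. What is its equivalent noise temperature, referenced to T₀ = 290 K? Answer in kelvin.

F = 10^(10.4/10) = 10.9648
T_e = (F − 1)·T₀ = (10.9648 − 1) × 290 = 2890 K

2890 K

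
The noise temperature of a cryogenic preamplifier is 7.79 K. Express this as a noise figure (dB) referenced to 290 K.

F = 1 + T_e/T₀ = 1 + 7.79/290 = 1.02686
NF = 10 log₁₀(1.02686) = 0.115 dB

0.115 dB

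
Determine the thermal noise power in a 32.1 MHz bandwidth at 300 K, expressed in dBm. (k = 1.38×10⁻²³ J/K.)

P_n = kTB = 1.38×10⁻²³ × 300 × 3.21×10⁷ = 1.33×10⁻¹³ W
In dBm: 10 log₁₀(1.33×10⁻¹³ / 10⁻³) = −98.8 dBm

−98.8 dBm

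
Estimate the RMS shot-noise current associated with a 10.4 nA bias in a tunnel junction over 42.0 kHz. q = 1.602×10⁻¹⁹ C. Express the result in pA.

I_n = √(2qI·B)
2qI·B = 2 × 1.602×10⁻¹⁹ × 1.04×10⁻⁸ × 4.20×10⁴ = 1.40×10⁻²² A²
I_n = √(1.40×10⁻²²) = 1.18×10⁻¹¹ A = 11.8 pA

11.8 pA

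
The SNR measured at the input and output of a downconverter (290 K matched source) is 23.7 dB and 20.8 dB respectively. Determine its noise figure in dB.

NF (dB) = SNR_in(dB) − SNR_out(dB) when the source is at T₀
NF = 23.7 − 20.8 = 2.9 dB

2.9 dB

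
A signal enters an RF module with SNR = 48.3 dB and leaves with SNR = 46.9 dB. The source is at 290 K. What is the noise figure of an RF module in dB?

NF (dB) = SNR_in(dB) − SNR_out(dB) when the source is at T₀
NF = 48.3 − 46.9 = 1.4 dB

1.4 dB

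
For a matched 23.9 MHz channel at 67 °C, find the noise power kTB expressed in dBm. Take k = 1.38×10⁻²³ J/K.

T = 67 °C + 273.15 = 340.15 K
P_n = kTB = 1.38×10⁻²³ × 340.15 × 2.39×10⁷ = 1.12×10⁻¹³ W
In dBm: 10 log₁₀(1.12×10⁻¹³ / 10⁻³) = −99.5 dBm

−99.5 dBm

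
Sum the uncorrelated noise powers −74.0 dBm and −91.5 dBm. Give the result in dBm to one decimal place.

−73.9 dBm

Convert to linear, add, convert back:
P₁ = 3.98×10⁻¹¹ W, P₂ = 7.08×10⁻¹³ W
P_tot = 4.05×10⁻¹¹ W → 10 log₁₀(P_tot / 10⁻³) = −73.9 dBm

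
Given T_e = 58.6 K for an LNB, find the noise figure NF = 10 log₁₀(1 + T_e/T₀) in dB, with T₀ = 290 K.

F = 1 + T_e/T₀ = 1 + 58.6/290 = 1.20207
NF = 10 log₁₀(1.20207) = 0.799 dB

0.799 dB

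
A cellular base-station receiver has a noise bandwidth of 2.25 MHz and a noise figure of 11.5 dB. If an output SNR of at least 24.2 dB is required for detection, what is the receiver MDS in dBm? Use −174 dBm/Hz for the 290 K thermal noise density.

−74.8 dBm

Sensitivity = −174 + 10 log₁₀(B) + NF + SNR_min
= −174 + 63.52 + 11.5 + 24.2
= −74.78 dBm → −74.8 dBm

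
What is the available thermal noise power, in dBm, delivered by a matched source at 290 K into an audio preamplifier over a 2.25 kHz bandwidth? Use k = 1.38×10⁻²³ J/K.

−140.5 dBm

P_n = kTB = 1.38×10⁻²³ × 290 × 2.25×10³ = 9.00×10⁻¹⁸ W
In dBm: 10 log₁₀(9.00×10⁻¹⁸ / 10⁻³) = −140.5 dBm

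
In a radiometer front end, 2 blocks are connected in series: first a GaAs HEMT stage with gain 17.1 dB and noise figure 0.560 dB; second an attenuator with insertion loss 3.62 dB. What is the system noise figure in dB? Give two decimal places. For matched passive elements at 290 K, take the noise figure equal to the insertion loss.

Convert to linear (a loss of L dB is a gain of −L dB): F_i = 10^(NF_i/10), G_i = 10^(G_i,dB/10)
  Stage 1: F_1 = 10^(0.560/10) = 1.138, G_1 = 10^(17.1/10) = 51.29
  Stage 2: F_2 = 10^(3.62/10) = 2.301, G_2 = 10^(−3.62/10) = 0.4345
Friis cascade:
  F = 1.138 + (2.301 − 1)/51.29 = 1.163
NF = 10 log₁₀(1.163) = 0.66 dB

0.66 dB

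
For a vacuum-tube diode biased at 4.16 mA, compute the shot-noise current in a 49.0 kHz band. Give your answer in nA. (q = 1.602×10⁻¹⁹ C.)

8.08 nA

I_n = √(2qI·B)
2qI·B = 2 × 1.602×10⁻¹⁹ × 4.16×10⁻³ × 4.90×10⁴ = 6.53×10⁻¹⁷ A²
I_n = √(6.53×10⁻¹⁷) = 8.08×10⁻⁹ A = 8.08 nA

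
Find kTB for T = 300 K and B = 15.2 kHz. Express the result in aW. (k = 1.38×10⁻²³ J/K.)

P_n = kTB = 1.38×10⁻²³ × 300 × 1.52×10⁴ = 6.29×10⁻¹⁷ W = 62.9 aW

62.9 aW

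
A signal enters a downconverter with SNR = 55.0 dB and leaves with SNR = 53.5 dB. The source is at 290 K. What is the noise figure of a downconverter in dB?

NF (dB) = SNR_in(dB) − SNR_out(dB) when the source is at T₀
NF = 55.0 − 53.5 = 1.5 dB

1.5 dB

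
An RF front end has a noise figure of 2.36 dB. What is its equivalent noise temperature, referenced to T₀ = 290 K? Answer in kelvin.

F = 10^(2.36/10) = 1.72187
T_e = (F − 1)·T₀ = (1.72187 − 1) × 290 = 209 K

209 K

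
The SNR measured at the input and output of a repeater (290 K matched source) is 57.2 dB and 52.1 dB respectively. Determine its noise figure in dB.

NF (dB) = SNR_in(dB) − SNR_out(dB) when the source is at T₀
NF = 57.2 − 52.1 = 5.1 dB

5.1 dB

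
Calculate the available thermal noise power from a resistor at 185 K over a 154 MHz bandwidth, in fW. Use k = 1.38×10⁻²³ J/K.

393 fW

P_n = kTB = 1.38×10⁻²³ × 185 × 1.54×10⁸ = 3.93×10⁻¹³ W = 393 fW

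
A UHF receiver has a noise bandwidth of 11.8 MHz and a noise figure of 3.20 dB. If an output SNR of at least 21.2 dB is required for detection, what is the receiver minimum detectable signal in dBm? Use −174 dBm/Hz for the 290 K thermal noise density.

−78.9 dBm

Sensitivity = −174 + 10 log₁₀(B) + NF + SNR_min
= −174 + 70.72 + 3.20 + 21.2
= −78.88 dBm → −78.9 dBm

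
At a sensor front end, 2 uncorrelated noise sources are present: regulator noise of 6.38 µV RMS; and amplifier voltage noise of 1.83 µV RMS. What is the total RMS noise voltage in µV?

6.64 µV

Uncorrelated sources add in power (mean-square): V_tot = √(ΣV_i²)
V_tot = √[(6.38×10⁻⁶)² + (1.83×10⁻⁶)²] = 6.64×10⁻⁶ V = 6.64 µV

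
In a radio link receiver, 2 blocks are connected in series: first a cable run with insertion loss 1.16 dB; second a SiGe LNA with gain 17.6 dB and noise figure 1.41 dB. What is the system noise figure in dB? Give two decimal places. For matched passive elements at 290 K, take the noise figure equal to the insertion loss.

2.57 dB

Convert to linear (a loss of L dB is a gain of −L dB): F_i = 10^(NF_i/10), G_i = 10^(G_i,dB/10)
  Stage 1: F_1 = 10^(1.16/10) = 1.306, G_1 = 10^(−1.16/10) = 0.7656
  Stage 2: F_2 = 10^(1.41/10) = 1.384, G_2 = 10^(17.6/10) = 57.54
Friis cascade:
  F = 1.306 + (1.384 − 1)/0.7656 = 1.807
NF = 10 log₁₀(1.807) = 2.57 dB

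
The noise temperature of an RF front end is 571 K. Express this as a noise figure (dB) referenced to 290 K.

F = 1 + T_e/T₀ = 1 + 571/290 = 2.96897
NF = 10 log₁₀(2.96897) = 4.73 dB

4.73 dB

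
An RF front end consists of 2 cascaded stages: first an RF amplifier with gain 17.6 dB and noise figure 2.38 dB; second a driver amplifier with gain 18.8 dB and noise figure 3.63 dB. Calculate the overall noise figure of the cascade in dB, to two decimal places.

Convert to linear (a loss of L dB is a gain of −L dB): F_i = 10^(NF_i/10), G_i = 10^(G_i,dB/10)
  Stage 1: F_1 = 10^(2.38/10) = 1.730, G_1 = 10^(17.6/10) = 57.54
  Stage 2: F_2 = 10^(3.63/10) = 2.307, G_2 = 10^(18.8/10) = 75.86
Friis cascade:
  F = 1.730 + (2.307 − 1)/57.54 = 1.753
NF = 10 log₁₀(1.753) = 2.44 dB

2.44 dB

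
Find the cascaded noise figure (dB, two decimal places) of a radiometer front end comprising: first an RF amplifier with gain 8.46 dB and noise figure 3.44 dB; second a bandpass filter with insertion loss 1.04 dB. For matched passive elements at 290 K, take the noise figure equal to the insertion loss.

3.52 dB

Convert to linear (a loss of L dB is a gain of −L dB): F_i = 10^(NF_i/10), G_i = 10^(G_i,dB/10)
  Stage 1: F_1 = 10^(3.44/10) = 2.208, G_1 = 10^(8.46/10) = 7.015
  Stage 2: F_2 = 10^(1.04/10) = 1.271, G_2 = 10^(−1.04/10) = 0.7870
Friis cascade:
  F = 2.208 + (1.271 − 1)/7.015 = 2.247
NF = 10 log₁₀(2.247) = 3.52 dB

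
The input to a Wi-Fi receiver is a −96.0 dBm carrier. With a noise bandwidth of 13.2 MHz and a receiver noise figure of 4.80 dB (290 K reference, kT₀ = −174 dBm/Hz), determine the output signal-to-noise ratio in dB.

2.0 dB

Noise floor: N = −174 + 10 log₁₀(B) + NF
10 log₁₀(1.32×10⁷) = 71.21 dB
N = −174 + 71.21 + 4.80 = −97.99 dBm
SNR = P_sig − N = −96.0 − (−97.99) = 1.99 dB → 2.0 dB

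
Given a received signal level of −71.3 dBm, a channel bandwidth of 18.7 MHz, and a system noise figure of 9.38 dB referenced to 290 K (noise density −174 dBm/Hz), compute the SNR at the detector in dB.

20.6 dB

Noise floor: N = −174 + 10 log₁₀(B) + NF
10 log₁₀(1.87×10⁷) = 72.72 dB
N = −174 + 72.72 + 9.38 = −91.90 dBm
SNR = P_sig − N = −71.3 − (−91.90) = 20.60 dB → 20.6 dB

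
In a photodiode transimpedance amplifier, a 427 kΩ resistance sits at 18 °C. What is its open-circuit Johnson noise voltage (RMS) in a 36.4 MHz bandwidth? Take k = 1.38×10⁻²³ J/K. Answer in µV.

T = 18 °C + 273.15 = 291.15 K
V_n = √(4kTRB)
4kTRB = 4 × 1.38×10⁻²³ × 291.15 × 4.27×10⁵ × 3.64×10⁷ = 2.50×10⁻⁷ V²
V_n = √(2.50×10⁻⁷) = 5.00×10⁻⁴ V = 500 µV

500 µV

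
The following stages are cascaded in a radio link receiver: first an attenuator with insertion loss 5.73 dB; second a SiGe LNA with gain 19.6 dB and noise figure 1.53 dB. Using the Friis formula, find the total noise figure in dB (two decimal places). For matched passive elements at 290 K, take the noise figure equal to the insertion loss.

Convert to linear (a loss of L dB is a gain of −L dB): F_i = 10^(NF_i/10), G_i = 10^(G_i,dB/10)
  Stage 1: F_1 = 10^(5.73/10) = 3.741, G_1 = 10^(−5.73/10) = 0.2673
  Stage 2: F_2 = 10^(1.53/10) = 1.422, G_2 = 10^(19.6/10) = 91.20
Friis cascade:
  F = 3.741 + (1.422 − 1)/0.2673 = 5.321
NF = 10 log₁₀(5.321) = 7.26 dB

7.26 dB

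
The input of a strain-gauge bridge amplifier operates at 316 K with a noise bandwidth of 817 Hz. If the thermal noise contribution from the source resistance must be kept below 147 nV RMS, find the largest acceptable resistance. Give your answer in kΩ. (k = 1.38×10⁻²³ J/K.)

Johnson–Nyquist: V_n = √(4kTRB) ⇒ R = V_n² / (4kTB)
4kTB = 4 × 1.38×10⁻²³ × 316 × 8.17×10² = 1.43×10⁻¹⁷
R = (1.47×10⁻⁷)² / 1.43×10⁻¹⁷ = 1.52×10³ Ω = 1.52 kΩ

1.52 kΩ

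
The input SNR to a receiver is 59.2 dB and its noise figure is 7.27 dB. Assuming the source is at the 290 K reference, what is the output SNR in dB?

By definition F = SNR_in/SNR_out, so in dB: SNR_out = SNR_in − NF
SNR_out = 59.2 − 7.27 = 51.93 dB

51.93 dB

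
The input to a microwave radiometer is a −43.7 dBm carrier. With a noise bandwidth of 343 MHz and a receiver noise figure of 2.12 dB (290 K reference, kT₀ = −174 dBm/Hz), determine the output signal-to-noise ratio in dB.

Noise floor: N = −174 + 10 log₁₀(B) + NF
10 log₁₀(3.43×10⁸) = 85.35 dB
N = −174 + 85.35 + 2.12 = −86.53 dBm
SNR = P_sig − N = −43.7 − (−86.53) = 42.83 dB → 42.8 dB

42.8 dB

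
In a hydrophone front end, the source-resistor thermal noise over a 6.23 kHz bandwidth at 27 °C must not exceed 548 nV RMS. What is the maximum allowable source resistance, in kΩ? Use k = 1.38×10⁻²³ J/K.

2.91 kΩ

T = 27 °C + 273.15 = 300.15 K
Johnson–Nyquist: V_n = √(4kTRB) ⇒ R = V_n² / (4kTB)
4kTB = 4 × 1.38×10⁻²³ × 300.15 × 6.23×10³ = 1.03×10⁻¹⁶
R = (5.48×10⁻⁷)² / 1.03×10⁻¹⁶ = 2.91×10³ Ω = 2.91 kΩ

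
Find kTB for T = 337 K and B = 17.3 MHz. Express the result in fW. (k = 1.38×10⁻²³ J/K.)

80.5 fW

P_n = kTB = 1.38×10⁻²³ × 337 × 1.73×10⁷ = 8.05×10⁻¹⁴ W = 80.5 fW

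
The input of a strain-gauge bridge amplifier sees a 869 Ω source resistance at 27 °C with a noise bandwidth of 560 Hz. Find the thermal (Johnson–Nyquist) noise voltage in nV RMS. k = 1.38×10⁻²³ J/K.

T = 27 °C + 273.15 = 300.15 K
V_n = √(4kTRB)
4kTRB = 4 × 1.38×10⁻²³ × 300.15 × 8.69×10² × 5.60×10² = 8.06×10⁻¹⁵ V²
V_n = √(8.06×10⁻¹⁵) = 8.98×10⁻⁸ V = 89.8 nV

89.8 nV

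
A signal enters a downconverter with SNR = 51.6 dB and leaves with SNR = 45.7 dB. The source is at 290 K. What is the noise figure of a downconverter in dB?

5.9 dB

NF (dB) = SNR_in(dB) − SNR_out(dB) when the source is at T₀
NF = 51.6 − 45.7 = 5.9 dB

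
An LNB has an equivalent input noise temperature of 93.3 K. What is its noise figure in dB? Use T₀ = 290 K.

F = 1 + T_e/T₀ = 1 + 93.3/290 = 1.32172
NF = 10 log₁₀(1.32172) = 1.21 dB

1.21 dB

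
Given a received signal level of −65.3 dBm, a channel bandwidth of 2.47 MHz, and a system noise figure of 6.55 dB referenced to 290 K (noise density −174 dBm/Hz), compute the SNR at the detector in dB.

Noise floor: N = −174 + 10 log₁₀(B) + NF
10 log₁₀(2.47×10⁶) = 63.93 dB
N = −174 + 63.93 + 6.55 = −103.52 dBm
SNR = P_sig − N = −65.3 − (−103.52) = 38.22 dB → 38.2 dB

38.2 dB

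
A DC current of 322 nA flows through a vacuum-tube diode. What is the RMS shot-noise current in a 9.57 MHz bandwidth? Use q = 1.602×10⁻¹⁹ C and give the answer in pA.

994 pA

I_n = √(2qI·B)
2qI·B = 2 × 1.602×10⁻¹⁹ × 3.22×10⁻⁷ × 9.57×10⁶ = 9.87×10⁻¹⁹ A²
I_n = √(9.87×10⁻¹⁹) = 9.94×10⁻¹⁰ A = 994 pA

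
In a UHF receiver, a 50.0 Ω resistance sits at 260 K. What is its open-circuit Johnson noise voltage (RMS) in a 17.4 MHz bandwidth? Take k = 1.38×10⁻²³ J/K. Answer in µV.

3.53 µV

V_n = √(4kTRB)
4kTRB = 4 × 1.38×10⁻²³ × 260 × 5.00×10¹ × 1.74×10⁷ = 1.25×10⁻¹¹ V²
V_n = √(1.25×10⁻¹¹) = 3.53×10⁻⁶ V = 3.53 µV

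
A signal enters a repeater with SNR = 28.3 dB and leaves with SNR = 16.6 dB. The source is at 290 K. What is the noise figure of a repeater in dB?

NF (dB) = SNR_in(dB) − SNR_out(dB) when the source is at T₀
NF = 28.3 − 16.6 = 11.7 dB

11.7 dB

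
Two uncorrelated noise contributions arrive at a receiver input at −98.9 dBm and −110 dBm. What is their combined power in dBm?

−98.6 dBm

Convert to linear, add, convert back:
P₁ = 1.29×10⁻¹³ W, P₂ = 1.00×10⁻¹⁴ W
P_tot = 1.39×10⁻¹³ W → 10 log₁₀(P_tot / 10⁻³) = −98.6 dBm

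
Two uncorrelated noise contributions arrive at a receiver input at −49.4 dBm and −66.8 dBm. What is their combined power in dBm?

Convert to linear, add, convert back:
P₁ = 1.15×10⁻⁸ W, P₂ = 2.09×10⁻¹⁰ W
P_tot = 1.17×10⁻⁸ W → 10 log₁₀(P_tot / 10⁻³) = −49.3 dBm

−49.3 dBm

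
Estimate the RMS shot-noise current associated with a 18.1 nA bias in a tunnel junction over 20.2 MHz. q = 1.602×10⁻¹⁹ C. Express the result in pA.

I_n = √(2qI·B)
2qI·B = 2 × 1.602×10⁻¹⁹ × 1.81×10⁻⁸ × 2.02×10⁷ = 1.17×10⁻¹⁹ A²
I_n = √(1.17×10⁻¹⁹) = 3.42×10⁻¹⁰ A = 342 pA

342 pA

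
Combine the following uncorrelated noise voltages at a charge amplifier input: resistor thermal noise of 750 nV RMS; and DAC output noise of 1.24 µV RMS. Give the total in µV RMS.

1.45 µV

Uncorrelated sources add in power (mean-square): V_tot = √(ΣV_i²)
V_tot = √[(7.50×10⁻⁷)² + (1.24×10⁻⁶)²] = 1.45×10⁻⁶ V = 1.45 µV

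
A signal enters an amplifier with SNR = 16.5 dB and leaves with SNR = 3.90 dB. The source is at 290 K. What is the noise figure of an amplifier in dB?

12.60 dB

NF (dB) = SNR_in(dB) − SNR_out(dB) when the source is at T₀
NF = 16.5 − 3.90 = 12.60 dB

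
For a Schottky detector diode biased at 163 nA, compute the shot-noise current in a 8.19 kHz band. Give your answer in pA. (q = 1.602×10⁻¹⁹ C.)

20.7 pA

I_n = √(2qI·B)
2qI·B = 2 × 1.602×10⁻¹⁹ × 1.63×10⁻⁷ × 8.19×10³ = 4.28×10⁻²² A²
I_n = √(4.28×10⁻²²) = 2.07×10⁻¹¹ A = 20.7 pA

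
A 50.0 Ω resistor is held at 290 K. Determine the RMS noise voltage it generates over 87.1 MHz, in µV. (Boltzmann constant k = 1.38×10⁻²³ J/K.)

8.35 µV

V_n = √(4kTRB)
4kTRB = 4 × 1.38×10⁻²³ × 290 × 5.00×10¹ × 8.71×10⁷ = 6.97×10⁻¹¹ V²
V_n = √(6.97×10⁻¹¹) = 8.35×10⁻⁶ V = 8.35 µV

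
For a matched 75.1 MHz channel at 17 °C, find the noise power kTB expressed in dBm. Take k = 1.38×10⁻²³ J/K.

−95.2 dBm

T = 17 °C + 273.15 = 290.15 K
P_n = kTB = 1.38×10⁻²³ × 290.15 × 7.51×10⁷ = 3.01×10⁻¹³ W
In dBm: 10 log₁₀(3.01×10⁻¹³ / 10⁻³) = −95.2 dBm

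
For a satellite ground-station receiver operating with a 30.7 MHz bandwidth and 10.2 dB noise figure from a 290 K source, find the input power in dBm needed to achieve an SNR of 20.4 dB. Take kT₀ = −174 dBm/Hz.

−68.5 dBm

Sensitivity = −174 + 10 log₁₀(B) + NF + SNR_min
= −174 + 74.87 + 10.2 + 20.4
= −68.53 dBm → −68.5 dBm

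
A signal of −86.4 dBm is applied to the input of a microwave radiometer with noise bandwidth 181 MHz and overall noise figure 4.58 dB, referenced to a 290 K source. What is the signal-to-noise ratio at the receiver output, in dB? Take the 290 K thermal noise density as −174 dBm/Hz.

Noise floor: N = −174 + 10 log₁₀(B) + NF
10 log₁₀(1.81×10⁸) = 82.58 dB
N = −174 + 82.58 + 4.58 = −86.84 dBm
SNR = P_sig − N = −86.4 − (−86.84) = 0.44 dB → 0.4 dB

0.4 dB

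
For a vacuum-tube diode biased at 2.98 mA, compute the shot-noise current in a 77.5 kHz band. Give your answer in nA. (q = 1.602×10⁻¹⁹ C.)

I_n = √(2qI·B)
2qI·B = 2 × 1.602×10⁻¹⁹ × 2.98×10⁻³ × 7.75×10⁴ = 7.40×10⁻¹⁷ A²
I_n = √(7.40×10⁻¹⁷) = 8.60×10⁻⁹ A = 8.60 nA

8.60 nA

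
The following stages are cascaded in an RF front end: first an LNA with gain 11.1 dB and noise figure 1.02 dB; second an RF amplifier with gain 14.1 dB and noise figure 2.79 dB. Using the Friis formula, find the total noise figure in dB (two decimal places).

1.25 dB

Convert to linear (a loss of L dB is a gain of −L dB): F_i = 10^(NF_i/10), G_i = 10^(G_i,dB/10)
  Stage 1: F_1 = 10^(1.02/10) = 1.265, G_1 = 10^(11.1/10) = 12.88
  Stage 2: F_2 = 10^(2.79/10) = 1.901, G_2 = 10^(14.1/10) = 25.70
Friis cascade:
  F = 1.265 + (1.901 − 1)/12.88 = 1.335
NF = 10 log₁₀(1.335) = 1.25 dB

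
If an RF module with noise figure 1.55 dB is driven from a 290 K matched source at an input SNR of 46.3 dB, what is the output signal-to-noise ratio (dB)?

44.75 dB

By definition F = SNR_in/SNR_out, so in dB: SNR_out = SNR_in − NF
SNR_out = 46.3 − 1.55 = 44.75 dB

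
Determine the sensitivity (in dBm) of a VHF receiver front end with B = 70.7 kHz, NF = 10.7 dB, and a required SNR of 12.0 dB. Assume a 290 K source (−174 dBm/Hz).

−102.8 dBm

Sensitivity = −174 + 10 log₁₀(B) + NF + SNR_min
= −174 + 48.49 + 10.7 + 12.0
= −102.81 dBm → −102.8 dBm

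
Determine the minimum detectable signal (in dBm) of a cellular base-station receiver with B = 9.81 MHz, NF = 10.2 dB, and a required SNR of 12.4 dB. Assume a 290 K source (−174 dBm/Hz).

Sensitivity = −174 + 10 log₁₀(B) + NF + SNR_min
= −174 + 69.92 + 10.2 + 12.4
= −81.48 dBm → −81.5 dBm

−81.5 dBm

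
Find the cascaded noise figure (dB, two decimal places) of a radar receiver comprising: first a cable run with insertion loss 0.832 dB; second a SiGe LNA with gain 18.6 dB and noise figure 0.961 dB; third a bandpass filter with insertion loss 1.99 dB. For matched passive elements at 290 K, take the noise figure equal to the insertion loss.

1.82 dB

Convert to linear (a loss of L dB is a gain of −L dB): F_i = 10^(NF_i/10), G_i = 10^(G_i,dB/10)
  Stage 1: F_1 = 10^(0.832/10) = 1.211, G_1 = 10^(−0.832/10) = 0.8257
  Stage 2: F_2 = 10^(0.961/10) = 1.248, G_2 = 10^(18.6/10) = 72.44
  Stage 3: F_3 = 10^(1.99/10) = 1.581, G_3 = 10^(−1.99/10) = 0.6324
Friis cascade:
  F = 1.211 + (1.248 − 1)/0.8257 + (1.581 − 1)/59.81 = 1.521
NF = 10 log₁₀(1.521) = 1.82 dB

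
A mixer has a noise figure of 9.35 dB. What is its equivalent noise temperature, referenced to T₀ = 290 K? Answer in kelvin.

F = 10^(9.35/10) = 8.60994
T_e = (F − 1)·T₀ = (8.60994 − 1) × 290 = 2207 K

2207 K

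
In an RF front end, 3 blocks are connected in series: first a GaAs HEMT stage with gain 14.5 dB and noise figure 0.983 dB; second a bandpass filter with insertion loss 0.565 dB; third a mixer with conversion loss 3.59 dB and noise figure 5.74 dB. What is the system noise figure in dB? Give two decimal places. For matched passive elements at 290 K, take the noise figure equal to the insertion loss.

1.37 dB

Convert to linear (a loss of L dB is a gain of −L dB): F_i = 10^(NF_i/10), G_i = 10^(G_i,dB/10)
  Stage 1: F_1 = 10^(0.983/10) = 1.254, G_1 = 10^(14.5/10) = 28.18
  Stage 2: F_2 = 10^(0.565/10) = 1.139, G_2 = 10^(−0.565/10) = 0.8780
  Stage 3: F_3 = 10^(5.74/10) = 3.750, G_3 = 10^(−3.59/10) = 0.4375
Friis cascade:
  F = 1.254 + (1.139 − 1)/28.18 + (3.750 − 1)/24.75 = 1.370
NF = 10 log₁₀(1.370) = 1.37 dB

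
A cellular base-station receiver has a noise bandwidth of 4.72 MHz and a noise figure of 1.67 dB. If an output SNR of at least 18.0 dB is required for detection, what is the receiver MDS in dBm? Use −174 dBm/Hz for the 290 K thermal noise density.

−87.6 dBm

Sensitivity = −174 + 10 log₁₀(B) + NF + SNR_min
= −174 + 66.74 + 1.67 + 18.0
= −87.59 dBm → −87.6 dBm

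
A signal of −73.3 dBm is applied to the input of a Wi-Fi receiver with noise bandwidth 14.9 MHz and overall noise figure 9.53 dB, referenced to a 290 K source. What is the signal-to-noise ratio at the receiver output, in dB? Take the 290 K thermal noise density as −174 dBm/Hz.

Noise floor: N = −174 + 10 log₁₀(B) + NF
10 log₁₀(1.49×10⁷) = 71.73 dB
N = −174 + 71.73 + 9.53 = −92.74 dBm
SNR = P_sig − N = −73.3 − (−92.74) = 19.44 dB → 19.4 dB

19.4 dB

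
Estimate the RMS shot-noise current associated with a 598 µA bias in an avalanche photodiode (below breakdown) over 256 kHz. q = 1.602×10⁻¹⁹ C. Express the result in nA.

I_n = √(2qI·B)
2qI·B = 2 × 1.602×10⁻¹⁹ × 5.98×10⁻⁴ × 2.56×10⁵ = 4.90×10⁻¹⁷ A²
I_n = √(4.90×10⁻¹⁷) = 7.00×10⁻⁹ A = 7.00 nA

7.00 nA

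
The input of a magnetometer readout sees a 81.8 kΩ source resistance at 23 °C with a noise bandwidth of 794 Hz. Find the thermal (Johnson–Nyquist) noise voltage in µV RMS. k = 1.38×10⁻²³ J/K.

T = 23 °C + 273.15 = 296.15 K
V_n = √(4kTRB)
4kTRB = 4 × 1.38×10⁻²³ × 296.15 × 8.18×10⁴ × 7.94×10² = 1.06×10⁻¹² V²
V_n = √(1.06×10⁻¹²) = 1.03×10⁻⁶ V = 1.03 µV

1.03 µV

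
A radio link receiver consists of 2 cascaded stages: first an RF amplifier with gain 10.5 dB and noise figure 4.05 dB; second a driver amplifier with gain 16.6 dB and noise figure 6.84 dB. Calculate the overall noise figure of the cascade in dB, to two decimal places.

Convert to linear (a loss of L dB is a gain of −L dB): F_i = 10^(NF_i/10), G_i = 10^(G_i,dB/10)
  Stage 1: F_1 = 10^(4.05/10) = 2.541, G_1 = 10^(10.5/10) = 11.22
  Stage 2: F_2 = 10^(6.84/10) = 4.831, G_2 = 10^(16.6/10) = 45.71
Friis cascade:
  F = 2.541 + (4.831 − 1)/11.22 = 2.882
NF = 10 log₁₀(2.882) = 4.60 dB

4.60 dB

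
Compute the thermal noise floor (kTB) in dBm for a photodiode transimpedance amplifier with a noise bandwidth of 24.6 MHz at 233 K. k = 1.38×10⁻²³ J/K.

−101.0 dBm

P_n = kTB = 1.38×10⁻²³ × 233 × 2.46×10⁷ = 7.91×10⁻¹⁴ W
In dBm: 10 log₁₀(7.91×10⁻¹⁴ / 10⁻³) = −101.0 dBm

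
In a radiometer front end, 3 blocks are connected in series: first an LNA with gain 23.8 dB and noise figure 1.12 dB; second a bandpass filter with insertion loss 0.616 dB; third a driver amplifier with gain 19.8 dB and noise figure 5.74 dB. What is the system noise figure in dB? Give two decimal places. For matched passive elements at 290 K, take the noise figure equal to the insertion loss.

Convert to linear (a loss of L dB is a gain of −L dB): F_i = 10^(NF_i/10), G_i = 10^(G_i,dB/10)
  Stage 1: F_1 = 10^(1.12/10) = 1.294, G_1 = 10^(23.8/10) = 239.9
  Stage 2: F_2 = 10^(0.616/10) = 1.152, G_2 = 10^(−0.616/10) = 0.8678
  Stage 3: F_3 = 10^(5.74/10) = 3.750, G_3 = 10^(19.8/10) = 95.50
Friis cascade:
  F = 1.294 + (1.152 − 1)/239.9 + (3.750 − 1)/208.2 = 1.308
NF = 10 log₁₀(1.308) = 1.17 dB

1.17 dB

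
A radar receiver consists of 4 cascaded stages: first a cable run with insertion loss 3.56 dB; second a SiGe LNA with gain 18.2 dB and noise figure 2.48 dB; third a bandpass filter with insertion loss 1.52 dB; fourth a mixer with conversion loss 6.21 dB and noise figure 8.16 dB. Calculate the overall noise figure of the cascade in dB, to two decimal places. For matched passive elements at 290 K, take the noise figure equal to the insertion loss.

6.34 dB

Convert to linear (a loss of L dB is a gain of −L dB): F_i = 10^(NF_i/10), G_i = 10^(G_i,dB/10)
  Stage 1: F_1 = 10^(3.56/10) = 2.270, G_1 = 10^(−3.56/10) = 0.4406
  Stage 2: F_2 = 10^(2.48/10) = 1.770, G_2 = 10^(18.2/10) = 66.07
  Stage 3: F_3 = 10^(1.52/10) = 1.419, G_3 = 10^(−1.52/10) = 0.7047
  Stage 4: F_4 = 10^(8.16/10) = 6.546, G_4 = 10^(−6.21/10) = 0.2393
Friis cascade:
  F = 2.270 + (1.770 − 1)/0.4406 + (1.419 − 1)/29.11 + (6.546 − 1)/20.51 = 4.303
NF = 10 log₁₀(4.303) = 6.34 dB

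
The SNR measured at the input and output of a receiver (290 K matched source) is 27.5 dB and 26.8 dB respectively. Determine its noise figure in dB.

0.7 dB

NF (dB) = SNR_in(dB) − SNR_out(dB) when the source is at T₀
NF = 27.5 − 26.8 = 0.7 dB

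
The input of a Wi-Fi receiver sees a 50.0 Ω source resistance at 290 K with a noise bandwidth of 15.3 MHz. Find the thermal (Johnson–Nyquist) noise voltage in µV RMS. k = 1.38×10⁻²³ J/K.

V_n = √(4kTRB)
4kTRB = 4 × 1.38×10⁻²³ × 290 × 5.00×10¹ × 1.53×10⁷ = 1.22×10⁻¹¹ V²
V_n = √(1.22×10⁻¹¹) = 3.50×10⁻⁶ V = 3.50 µV

3.50 µV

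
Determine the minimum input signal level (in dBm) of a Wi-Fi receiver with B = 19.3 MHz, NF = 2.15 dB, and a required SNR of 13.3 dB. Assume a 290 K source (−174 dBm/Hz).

−85.7 dBm

Sensitivity = −174 + 10 log₁₀(B) + NF + SNR_min
= −174 + 72.86 + 2.15 + 13.3
= −85.69 dBm → −85.7 dBm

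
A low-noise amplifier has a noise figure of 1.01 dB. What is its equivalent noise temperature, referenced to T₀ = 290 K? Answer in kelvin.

75.9 K

F = 10^(1.01/10) = 1.26183
T_e = (F − 1)·T₀ = (1.26183 − 1) × 290 = 75.9 K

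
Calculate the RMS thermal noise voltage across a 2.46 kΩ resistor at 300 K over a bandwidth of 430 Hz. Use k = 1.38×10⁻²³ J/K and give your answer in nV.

V_n = √(4kTRB)
4kTRB = 4 × 1.38×10⁻²³ × 300 × 2.46×10³ × 4.30×10² = 1.75×10⁻¹⁴ V²
V_n = √(1.75×10⁻¹⁴) = 1.32×10⁻⁷ V = 132 nV

132 nV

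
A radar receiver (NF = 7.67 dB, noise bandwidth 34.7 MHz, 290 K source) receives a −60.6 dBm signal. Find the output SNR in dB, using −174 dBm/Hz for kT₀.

Noise floor: N = −174 + 10 log₁₀(B) + NF
10 log₁₀(3.47×10⁷) = 75.4 dB
N = −174 + 75.4 + 7.67 = −90.93 dBm
SNR = P_sig − N = −60.6 − (−90.93) = 30.33 dB → 30.3 dB

30.3 dB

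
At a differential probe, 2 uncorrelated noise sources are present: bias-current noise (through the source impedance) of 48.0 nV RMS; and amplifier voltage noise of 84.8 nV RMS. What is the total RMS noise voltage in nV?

97.4 nV

Uncorrelated sources add in power (mean-square): V_tot = √(ΣV_i²)
V_tot = √[(4.80×10⁻⁸)² + (8.48×10⁻⁸)²] = 9.74×10⁻⁸ V = 97.4 nV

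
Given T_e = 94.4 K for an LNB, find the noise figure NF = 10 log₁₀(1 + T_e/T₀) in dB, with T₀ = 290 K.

1.22 dB

F = 1 + T_e/T₀ = 1 + 94.4/290 = 1.32552
NF = 10 log₁₀(1.32552) = 1.22 dB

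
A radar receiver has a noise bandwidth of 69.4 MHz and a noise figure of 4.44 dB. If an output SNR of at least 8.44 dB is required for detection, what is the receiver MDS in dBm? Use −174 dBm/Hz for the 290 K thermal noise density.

Sensitivity = −174 + 10 log₁₀(B) + NF + SNR_min
= −174 + 78.41 + 4.44 + 8.44
= −82.71 dBm → −82.7 dBm

−82.7 dBm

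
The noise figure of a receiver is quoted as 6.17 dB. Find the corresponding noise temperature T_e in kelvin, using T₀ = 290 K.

F = 10^(6.17/10) = 4.14
T_e = (F − 1)·T₀ = (4.14 − 1) × 290 = 911 K

911 K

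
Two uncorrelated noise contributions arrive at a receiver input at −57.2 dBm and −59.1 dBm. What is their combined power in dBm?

−55.0 dBm

Convert to linear, add, convert back:
P₁ = 1.91×10⁻⁹ W, P₂ = 1.23×10⁻⁹ W
P_tot = 3.14×10⁻⁹ W → 10 log₁₀(P_tot / 10⁻³) = −55.0 dBm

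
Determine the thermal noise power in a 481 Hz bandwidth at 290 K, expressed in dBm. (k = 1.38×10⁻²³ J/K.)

P_n = kTB = 1.38×10⁻²³ × 290 × 4.81×10² = 1.92×10⁻¹⁸ W
In dBm: 10 log₁₀(1.92×10⁻¹⁸ / 10⁻³) = −147.2 dBm

−147.2 dBm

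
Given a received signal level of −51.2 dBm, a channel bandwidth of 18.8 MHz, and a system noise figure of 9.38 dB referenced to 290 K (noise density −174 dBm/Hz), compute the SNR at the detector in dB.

40.7 dB

Noise floor: N = −174 + 10 log₁₀(B) + NF
10 log₁₀(1.88×10⁷) = 72.74 dB
N = −174 + 72.74 + 9.38 = −91.88 dBm
SNR = P_sig − N = −51.2 − (−91.88) = 40.68 dB → 40.7 dB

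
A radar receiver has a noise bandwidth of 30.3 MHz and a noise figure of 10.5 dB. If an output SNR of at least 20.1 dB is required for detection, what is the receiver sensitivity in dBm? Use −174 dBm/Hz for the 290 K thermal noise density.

Sensitivity = −174 + 10 log₁₀(B) + NF + SNR_min
= −174 + 74.81 + 10.5 + 20.1
= −68.59 dBm → −68.6 dBm

−68.6 dBm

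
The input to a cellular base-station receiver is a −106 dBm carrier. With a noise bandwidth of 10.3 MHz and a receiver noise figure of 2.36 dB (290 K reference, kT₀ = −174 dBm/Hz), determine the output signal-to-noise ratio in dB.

Noise floor: N = −174 + 10 log₁₀(B) + NF
10 log₁₀(1.03×10⁷) = 70.13 dB
N = −174 + 70.13 + 2.36 = −101.51 dBm
SNR = P_sig − N = −106 − (−101.51) = −4.49 dB → −4.5 dB

−4.5 dB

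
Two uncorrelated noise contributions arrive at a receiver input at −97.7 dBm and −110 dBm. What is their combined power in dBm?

Convert to linear, add, convert back:
P₁ = 1.70×10⁻¹³ W, P₂ = 1.00×10⁻¹⁴ W
P_tot = 1.80×10⁻¹³ W → 10 log₁₀(P_tot / 10⁻³) = −97.5 dBm

−97.5 dBm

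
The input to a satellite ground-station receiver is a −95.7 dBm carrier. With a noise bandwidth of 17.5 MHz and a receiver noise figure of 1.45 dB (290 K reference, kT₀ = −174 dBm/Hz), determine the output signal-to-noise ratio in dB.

Noise floor: N = −174 + 10 log₁₀(B) + NF
10 log₁₀(1.75×10⁷) = 72.43 dB
N = −174 + 72.43 + 1.45 = −100.12 dBm
SNR = P_sig − N = −95.7 − (−100.12) = 4.42 dB → 4.4 dB

4.4 dB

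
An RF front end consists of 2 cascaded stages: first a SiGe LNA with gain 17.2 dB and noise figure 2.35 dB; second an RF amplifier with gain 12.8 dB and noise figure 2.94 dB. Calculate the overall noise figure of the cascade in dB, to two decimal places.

2.40 dB

Convert to linear (a loss of L dB is a gain of −L dB): F_i = 10^(NF_i/10), G_i = 10^(G_i,dB/10)
  Stage 1: F_1 = 10^(2.35/10) = 1.718, G_1 = 10^(17.2/10) = 52.48
  Stage 2: F_2 = 10^(2.94/10) = 1.968, G_2 = 10^(12.8/10) = 19.05
Friis cascade:
  F = 1.718 + (1.968 − 1)/52.48 = 1.736
NF = 10 log₁₀(1.736) = 2.40 dB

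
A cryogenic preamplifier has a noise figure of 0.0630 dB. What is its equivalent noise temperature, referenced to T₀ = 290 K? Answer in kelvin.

F = 10^(0.0630/10) = 1.01461
T_e = (F − 1)·T₀ = (1.01461 − 1) × 290 = 4.24 K

4.24 K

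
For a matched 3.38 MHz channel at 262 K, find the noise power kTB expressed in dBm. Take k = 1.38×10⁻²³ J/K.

P_n = kTB = 1.38×10⁻²³ × 262 × 3.38×10⁶ = 1.22×10⁻¹⁴ W
In dBm: 10 log₁₀(1.22×10⁻¹⁴ / 10⁻³) = −109.1 dBm

−109.1 dBm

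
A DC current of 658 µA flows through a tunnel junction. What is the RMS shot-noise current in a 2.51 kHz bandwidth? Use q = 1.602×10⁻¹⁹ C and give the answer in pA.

727 pA

I_n = √(2qI·B)
2qI·B = 2 × 1.602×10⁻¹⁹ × 6.58×10⁻⁴ × 2.51×10³ = 5.29×10⁻¹⁹ A²
I_n = √(5.29×10⁻¹⁹) = 7.27×10⁻¹⁰ A = 727 pA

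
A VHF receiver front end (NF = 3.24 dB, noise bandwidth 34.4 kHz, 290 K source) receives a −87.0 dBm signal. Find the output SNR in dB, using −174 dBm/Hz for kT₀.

38.4 dB

Noise floor: N = −174 + 10 log₁₀(B) + NF
10 log₁₀(3.44×10⁴) = 45.37 dB
N = −174 + 45.37 + 3.24 = −125.39 dBm
SNR = P_sig − N = −87.0 − (−125.39) = 38.39 dB → 38.4 dB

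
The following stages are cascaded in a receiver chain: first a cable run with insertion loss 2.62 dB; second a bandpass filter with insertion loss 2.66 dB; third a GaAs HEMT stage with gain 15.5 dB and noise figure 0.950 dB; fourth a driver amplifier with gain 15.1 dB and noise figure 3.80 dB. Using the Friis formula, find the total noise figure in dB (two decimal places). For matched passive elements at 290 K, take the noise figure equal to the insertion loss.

6.37 dB

Convert to linear (a loss of L dB is a gain of −L dB): F_i = 10^(NF_i/10), G_i = 10^(G_i,dB/10)
  Stage 1: F_1 = 10^(2.62/10) = 1.828, G_1 = 10^(−2.62/10) = 0.5470
  Stage 2: F_2 = 10^(2.66/10) = 1.845, G_2 = 10^(−2.66/10) = 0.5420
  Stage 3: F_3 = 10^(0.950/10) = 1.245, G_3 = 10^(15.5/10) = 35.48
  Stage 4: F_4 = 10^(3.80/10) = 2.399, G_4 = 10^(15.1/10) = 32.36
Friis cascade:
  F = 1.828 + (1.845 − 1)/0.5470 + (1.245 − 1)/0.2965 + (2.399 − 1)/10.52 = 4.331
NF = 10 log₁₀(4.331) = 6.37 dB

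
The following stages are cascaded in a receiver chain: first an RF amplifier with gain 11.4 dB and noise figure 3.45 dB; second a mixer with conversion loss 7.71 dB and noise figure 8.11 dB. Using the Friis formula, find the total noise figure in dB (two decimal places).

4.17 dB

Convert to linear (a loss of L dB is a gain of −L dB): F_i = 10^(NF_i/10), G_i = 10^(G_i,dB/10)
  Stage 1: F_1 = 10^(3.45/10) = 2.213, G_1 = 10^(11.4/10) = 13.80
  Stage 2: F_2 = 10^(8.11/10) = 6.471, G_2 = 10^(−7.71/10) = 0.1694
Friis cascade:
  F = 2.213 + (6.471 − 1)/13.80 = 2.609
NF = 10 log₁₀(2.609) = 4.17 dB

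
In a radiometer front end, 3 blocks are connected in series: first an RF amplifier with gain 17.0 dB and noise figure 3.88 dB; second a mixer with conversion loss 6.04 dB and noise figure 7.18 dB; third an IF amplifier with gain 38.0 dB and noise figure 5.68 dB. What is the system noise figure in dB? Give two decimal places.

Convert to linear (a loss of L dB is a gain of −L dB): F_i = 10^(NF_i/10), G_i = 10^(G_i,dB/10)
  Stage 1: F_1 = 10^(3.88/10) = 2.443, G_1 = 10^(17.0/10) = 50.12
  Stage 2: F_2 = 10^(7.18/10) = 5.224, G_2 = 10^(−6.04/10) = 0.2489
  Stage 3: F_3 = 10^(5.68/10) = 3.698, G_3 = 10^(38.0/10) = 6310
Friis cascade:
  F = 2.443 + (5.224 − 1)/50.12 + (3.698 − 1)/12.47 = 2.744
NF = 10 log₁₀(2.744) = 4.38 dB

4.38 dB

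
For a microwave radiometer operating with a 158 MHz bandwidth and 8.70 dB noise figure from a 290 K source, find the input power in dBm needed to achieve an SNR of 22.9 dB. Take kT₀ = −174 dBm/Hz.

−60.4 dBm

Sensitivity = −174 + 10 log₁₀(B) + NF + SNR_min
= −174 + 81.99 + 8.70 + 22.9
= −60.41 dBm → −60.4 dBm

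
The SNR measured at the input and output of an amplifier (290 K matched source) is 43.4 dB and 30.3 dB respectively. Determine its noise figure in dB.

NF (dB) = SNR_in(dB) − SNR_out(dB) when the source is at T₀
NF = 43.4 − 30.3 = 13.1 dB

13.1 dB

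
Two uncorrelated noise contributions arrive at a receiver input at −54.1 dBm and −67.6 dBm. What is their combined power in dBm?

−53.9 dBm

Convert to linear, add, convert back:
P₁ = 3.89×10⁻⁹ W, P₂ = 1.74×10⁻¹⁰ W
P_tot = 4.06×10⁻⁹ W → 10 log₁₀(P_tot / 10⁻³) = −53.9 dBm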